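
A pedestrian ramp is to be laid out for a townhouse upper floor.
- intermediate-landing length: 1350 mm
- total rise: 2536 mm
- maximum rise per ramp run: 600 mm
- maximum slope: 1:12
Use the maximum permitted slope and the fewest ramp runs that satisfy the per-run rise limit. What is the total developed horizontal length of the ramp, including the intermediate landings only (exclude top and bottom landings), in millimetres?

2536 / 600 = 4.227 → round up to 5 ramp runs. That means 4 intermediate landings.
Ramp run (horizontal) at 1:12: 2536 × 12 = 30432 mm.
4 intermediate landings contribute 4 × 1350 = 5400 mm.
Total developed length = 30432 + 5400 = 35832 mm.

35832 mm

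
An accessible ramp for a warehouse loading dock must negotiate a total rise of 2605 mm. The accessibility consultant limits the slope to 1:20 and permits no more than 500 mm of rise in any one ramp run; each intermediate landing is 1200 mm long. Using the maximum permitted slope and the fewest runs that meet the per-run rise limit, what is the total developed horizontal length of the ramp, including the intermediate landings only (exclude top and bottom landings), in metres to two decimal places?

58.10 m

2605 / 500 = 5.21, so 6 ramp runs are needed. That means 5 intermediate landings.
Horizontal run for 2605 mm of rise at 1:20 is 2605 × 20 = 52100 mm.
5 intermediate landings contribute 5 × 1200 = 6000 mm.
Total developed length = 52100 + 6000 = 58100 mm.
= 58.10 m.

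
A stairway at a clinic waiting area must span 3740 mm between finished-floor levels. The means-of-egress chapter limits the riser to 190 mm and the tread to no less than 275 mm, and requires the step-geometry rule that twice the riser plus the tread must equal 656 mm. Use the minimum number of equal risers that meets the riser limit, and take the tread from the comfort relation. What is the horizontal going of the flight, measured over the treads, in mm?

At most 190 each: 3740/190 = 19.68, giving 20 risers.
R = 3740 ÷ 20 = 187 mm.
T = 656 − 2·187 = 282 mm, which satisfies the 275 mm minimum.
Treads = 20 − 1 = 19; going = 19 × 282 = 5358 mm.

5358 mm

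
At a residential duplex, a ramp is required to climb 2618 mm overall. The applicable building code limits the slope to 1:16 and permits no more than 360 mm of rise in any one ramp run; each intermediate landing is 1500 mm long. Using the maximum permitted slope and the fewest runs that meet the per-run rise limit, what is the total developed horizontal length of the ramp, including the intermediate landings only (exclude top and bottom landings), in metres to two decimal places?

52.39 m

⌈2618/360⌉ = 8 ramp runs. That means 7 intermediate landings.
Horizontal run for 2618 mm of rise at 1:16 is 2618 × 16 = 41888 mm.
7 intermediate landings contribute 7 × 1500 = 10500 mm.
Developed length = 41888 + 10500 = 52388 mm.
= 52.39 m.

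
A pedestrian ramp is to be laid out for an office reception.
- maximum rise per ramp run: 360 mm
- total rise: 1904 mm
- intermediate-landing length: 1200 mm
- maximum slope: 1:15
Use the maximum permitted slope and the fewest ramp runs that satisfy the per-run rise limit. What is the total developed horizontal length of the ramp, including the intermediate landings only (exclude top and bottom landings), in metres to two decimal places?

34.56 m

At most 360 each: 1904/360 = 5.29, giving 6 ramp runs. That means 5 intermediate landings.
Ramp run (horizontal) at 1:15: 1904 × 15 = 28560 mm.
Intermediate landings: 5 × 1200 = 6000 mm.
Total developed length = 28560 + 6000 = 34560 mm.
= 34.56 m.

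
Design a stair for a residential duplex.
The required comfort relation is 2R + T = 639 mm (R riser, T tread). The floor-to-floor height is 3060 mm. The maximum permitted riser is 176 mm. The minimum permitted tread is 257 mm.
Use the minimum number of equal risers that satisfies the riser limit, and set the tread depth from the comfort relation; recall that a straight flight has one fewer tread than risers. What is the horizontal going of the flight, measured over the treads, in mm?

3060 / 176 = 17.386 → round up to 18 risers.
R = 3060 ÷ 18 = 170 mm.
T = 639 − 2·170 = 299 mm, which satisfies the 257 mm minimum.
Going = (18 − 1) × 299 = 5083 mm.

5083 mm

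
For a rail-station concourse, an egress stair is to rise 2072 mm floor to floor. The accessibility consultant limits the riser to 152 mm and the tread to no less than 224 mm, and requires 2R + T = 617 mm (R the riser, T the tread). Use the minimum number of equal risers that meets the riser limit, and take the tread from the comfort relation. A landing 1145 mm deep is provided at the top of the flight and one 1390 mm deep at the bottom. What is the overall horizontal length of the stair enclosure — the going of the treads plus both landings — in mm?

6708 mm

⌈2072/152⌉ = 14 risers.
Each riser is 2072/14 = 148 mm (≤ 152 mm).
T = 617 − 2·148 = 321 mm, which satisfies the 224 mm minimum.
Treads = 14 − 1 = 13; going = 13 × 321 = 4173 mm.
Add landings: 4173 + 1145 + 1390 = 6708 mm.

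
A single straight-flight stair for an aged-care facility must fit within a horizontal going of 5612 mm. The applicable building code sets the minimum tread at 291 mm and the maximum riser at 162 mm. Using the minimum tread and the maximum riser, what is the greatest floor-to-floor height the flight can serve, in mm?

3240 mm

Treads that fit: ⌊5612 / 291⌋ = 19.
Risers = treads + 1 = 20.
Maximum height = 20 × 162 = 3240 mm.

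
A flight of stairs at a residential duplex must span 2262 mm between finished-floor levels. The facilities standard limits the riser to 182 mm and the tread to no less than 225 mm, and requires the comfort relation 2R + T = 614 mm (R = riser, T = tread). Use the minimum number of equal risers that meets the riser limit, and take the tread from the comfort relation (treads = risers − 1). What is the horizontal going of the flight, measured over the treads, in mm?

At most 182 each: 2262/182 = 12.43, giving 13 risers.
Each riser is 2262/13 = 174 mm (≤ 182 mm).
Tread T = 614 − 2 × 174 = 266 mm (≥ 225 mm).
Treads = 13 − 1 = 12; going = 12 × 266 = 3192 mm.

3192 mm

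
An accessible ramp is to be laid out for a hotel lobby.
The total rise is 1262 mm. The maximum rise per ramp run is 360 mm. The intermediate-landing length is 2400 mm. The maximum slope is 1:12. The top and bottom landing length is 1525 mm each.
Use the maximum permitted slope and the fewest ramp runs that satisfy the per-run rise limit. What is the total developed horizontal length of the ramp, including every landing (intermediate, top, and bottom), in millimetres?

At most 360 each: 1262/360 = 3.51, giving 4 ramp runs. That means 3 intermediate landings.
Horizontal run for 1262 mm of rise at 1:12 is 1262 × 12 = 15144 mm.
Intermediate landings: 3 × 2400 = 7200 mm.
Top and bottom landings: 2 × 1525 = 3050 mm.
Total = 15144 + 7200 + 3050 = 25394 mm.

25394 mm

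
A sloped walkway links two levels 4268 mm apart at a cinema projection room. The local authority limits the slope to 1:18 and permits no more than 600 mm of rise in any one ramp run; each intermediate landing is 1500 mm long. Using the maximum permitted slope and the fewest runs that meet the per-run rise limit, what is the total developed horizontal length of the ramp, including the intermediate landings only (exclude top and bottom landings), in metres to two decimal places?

87.32 m

4268 / 600 = 7.11, so 8 ramp runs are needed. That means 7 intermediate landings.
Ramp run (horizontal) at 1:18: 4268 × 18 = 76824 mm.
Intermediate landings: 7 × 1500 = 10500 mm.
Developed length = 76824 + 10500 = 87324 mm.
= 87.32 m.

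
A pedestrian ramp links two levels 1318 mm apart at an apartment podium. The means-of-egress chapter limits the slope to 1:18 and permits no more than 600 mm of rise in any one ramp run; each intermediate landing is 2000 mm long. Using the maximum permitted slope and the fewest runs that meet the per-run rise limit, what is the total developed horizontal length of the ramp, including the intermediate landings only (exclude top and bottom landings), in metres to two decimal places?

27.72 m

At most 600 each: 1318/600 = 2.20, giving 3 ramp runs. That means 2 intermediate landings.
Horizontal run for 1318 mm of rise at 1:18 is 1318 × 18 = 23724 mm.
2 intermediate landings contribute 2 × 2000 = 4000 mm.
Developed length = 23724 + 4000 = 27724 mm.
= 27.72 m.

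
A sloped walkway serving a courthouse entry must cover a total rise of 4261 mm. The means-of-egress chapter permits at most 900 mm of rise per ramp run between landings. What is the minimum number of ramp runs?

⌈4261/900⌉ = 5 ramp runs.

5 runs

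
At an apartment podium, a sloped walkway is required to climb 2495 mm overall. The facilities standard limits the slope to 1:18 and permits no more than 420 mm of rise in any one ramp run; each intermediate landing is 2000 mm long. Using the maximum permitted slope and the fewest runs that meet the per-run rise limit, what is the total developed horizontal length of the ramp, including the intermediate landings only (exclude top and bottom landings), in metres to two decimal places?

At most 420 each: 2495/420 = 5.94, giving 6 ramp runs. That means 5 intermediate landings.
Horizontal run for 2495 mm of rise at 1:18 is 2495 × 18 = 44910 mm.
Intermediate landings: 5 × 2000 = 10000 mm.
Total developed length = 44910 + 10000 = 54910 mm.
= 54.91 m.

54.91 m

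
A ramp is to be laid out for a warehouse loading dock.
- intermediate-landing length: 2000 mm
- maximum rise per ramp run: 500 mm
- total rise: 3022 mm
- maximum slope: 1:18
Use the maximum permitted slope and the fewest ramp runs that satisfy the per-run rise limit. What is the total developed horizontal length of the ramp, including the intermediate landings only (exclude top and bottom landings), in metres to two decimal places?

66.40 m

⌈3022/500⌉ = 7 ramp runs. That means 6 intermediate landings.
Ramp run (horizontal) at 1:18: 3022 × 18 = 54396 mm.
Intermediate landings: 6 × 2000 = 12000 mm.
Total developed length = 54396 + 12000 = 66396 mm.
= 66.40 m.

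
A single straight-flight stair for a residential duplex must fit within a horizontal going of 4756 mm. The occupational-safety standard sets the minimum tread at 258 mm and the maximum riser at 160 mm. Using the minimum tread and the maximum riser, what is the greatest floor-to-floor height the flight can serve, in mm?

3040 mm

4756 / 258 = 18.43, so 18 treads fit.
Risers = treads + 1 = 19.
Maximum height = 19 × 160 = 3040 mm.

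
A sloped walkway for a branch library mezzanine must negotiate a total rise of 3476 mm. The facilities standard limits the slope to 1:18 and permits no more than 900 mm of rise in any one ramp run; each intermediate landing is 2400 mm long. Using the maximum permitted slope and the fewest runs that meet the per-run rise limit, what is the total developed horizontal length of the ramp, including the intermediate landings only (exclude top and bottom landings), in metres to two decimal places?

69.77 m

At most 900 each: 3476/900 = 3.86, giving 4 ramp runs. That means 3 intermediate landings.
Horizontal run for 3476 mm of rise at 1:18 is 3476 × 18 = 62568 mm.
3 intermediate landings contribute 3 × 2400 = 7200 mm.
Total developed length = 62568 + 7200 = 69768 mm.
= 69.77 m.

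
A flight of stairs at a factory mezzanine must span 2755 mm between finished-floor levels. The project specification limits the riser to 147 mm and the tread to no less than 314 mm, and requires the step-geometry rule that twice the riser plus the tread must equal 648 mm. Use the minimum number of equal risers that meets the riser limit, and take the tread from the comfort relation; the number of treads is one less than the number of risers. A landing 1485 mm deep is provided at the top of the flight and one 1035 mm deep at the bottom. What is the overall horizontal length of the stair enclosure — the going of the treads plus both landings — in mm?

8964 mm

2755 / 147 = 18.74, so 19 risers are needed.
R = 2755 ÷ 19 = 145 mm.
Tread T = 648 − 2 × 145 = 358 mm (≥ 314 mm).
19 risers give 18 treads; going = 18 × 358 = 6444 mm.
Add landings: 6444 + 1485 + 1035 = 8964 mm.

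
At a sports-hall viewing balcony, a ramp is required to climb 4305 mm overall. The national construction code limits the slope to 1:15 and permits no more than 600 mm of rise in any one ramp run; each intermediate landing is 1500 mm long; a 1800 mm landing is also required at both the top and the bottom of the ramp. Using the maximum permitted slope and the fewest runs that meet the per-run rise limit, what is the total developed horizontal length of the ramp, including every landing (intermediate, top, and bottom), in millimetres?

At most 600 each: 4305/600 = 7.17, giving 8 ramp runs. That means 7 intermediate landings.
Ramp run (horizontal) at 1:15: 4305 × 15 = 64575 mm.
7 intermediate landings contribute 7 × 1500 = 10500 mm.
Top and bottom landings: 2 × 1800 = 3600 mm.
Total = 64575 + 10500 + 3600 = 78675 mm.

78675 mm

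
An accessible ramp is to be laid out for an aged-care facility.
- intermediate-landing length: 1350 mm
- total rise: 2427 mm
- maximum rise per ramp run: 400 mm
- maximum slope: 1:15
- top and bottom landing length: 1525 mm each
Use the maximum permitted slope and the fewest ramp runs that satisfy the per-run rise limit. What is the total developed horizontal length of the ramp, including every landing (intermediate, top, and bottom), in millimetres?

2427 / 400 = 6.07, so 7 ramp runs are needed. That means 6 intermediate landings.
Ramp run (horizontal) at 1:15: 2427 × 15 = 36405 mm.
Intermediate landings: 6 × 1350 = 8100 mm.
Top and bottom landings: 2 × 1525 = 3050 mm.
Total = 36405 + 8100 + 3050 = 47555 mm.

47555 mm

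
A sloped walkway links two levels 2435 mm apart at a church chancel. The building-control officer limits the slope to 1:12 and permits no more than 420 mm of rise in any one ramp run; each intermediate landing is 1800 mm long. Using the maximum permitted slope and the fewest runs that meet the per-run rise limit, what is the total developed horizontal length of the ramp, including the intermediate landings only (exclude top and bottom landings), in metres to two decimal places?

2435 / 420 = 5.798 → round up to 6 ramp runs. That means 5 intermediate landings.
Horizontal run for 2435 mm of rise at 1:12 is 2435 × 12 = 29220 mm.
5 intermediate landings contribute 5 × 1800 = 9000 mm.
Developed length = 29220 + 9000 = 38220 mm.
= 38.22 m.

38.22 m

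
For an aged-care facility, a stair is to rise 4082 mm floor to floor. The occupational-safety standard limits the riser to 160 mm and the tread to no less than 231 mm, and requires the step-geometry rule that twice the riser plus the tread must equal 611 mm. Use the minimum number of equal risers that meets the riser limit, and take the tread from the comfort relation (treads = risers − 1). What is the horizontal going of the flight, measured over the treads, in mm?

7425 mm

4082 / 160 = 25.512 → round up to 26 risers.
Each riser is 4082/26 = 157 mm (≤ 160 mm).
Tread T = 611 − 2 × 157 = 297 mm (≥ 231 mm).
Treads = 26 − 1 = 25; going = 25 × 297 = 7425 mm.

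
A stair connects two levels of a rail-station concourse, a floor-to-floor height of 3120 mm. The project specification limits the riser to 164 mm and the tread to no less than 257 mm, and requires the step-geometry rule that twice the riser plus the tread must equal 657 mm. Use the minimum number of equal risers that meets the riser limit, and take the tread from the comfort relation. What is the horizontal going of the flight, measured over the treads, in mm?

6555 mm

⌈3120/164⌉ = 20 risers.
Riser R = 3120 / 20 = 156 mm, within the 164 mm limit.
T = 657 − 2·156 = 345 mm, which satisfies the 257 mm minimum.
Treads = 20 − 1 = 19; going = 19 × 345 = 6555 mm.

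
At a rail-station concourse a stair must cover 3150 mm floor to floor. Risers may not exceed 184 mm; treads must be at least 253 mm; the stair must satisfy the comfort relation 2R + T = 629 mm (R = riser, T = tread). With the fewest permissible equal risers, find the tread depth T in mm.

At most 184 each: 3150/184 = 17.12, giving 18 risers.
Each riser is 3150/18 = 175 mm (≤ 184 mm).
From 2R + T = 629: T = 629 − 350 = 279 mm.

279 mm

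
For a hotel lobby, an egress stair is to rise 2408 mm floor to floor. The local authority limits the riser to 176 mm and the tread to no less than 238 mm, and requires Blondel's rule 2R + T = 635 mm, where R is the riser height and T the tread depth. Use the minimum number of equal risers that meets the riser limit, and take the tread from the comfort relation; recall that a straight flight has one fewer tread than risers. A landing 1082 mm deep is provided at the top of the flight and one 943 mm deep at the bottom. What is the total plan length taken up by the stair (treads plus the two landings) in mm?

2408 / 176 = 13.68, so 14 risers are needed.
Riser R = 2408 / 14 = 172 mm, within the 176 mm limit.
T = 635 − 2·172 = 291 mm, which satisfies the 238 mm minimum.
Treads = 14 − 1 = 13; going = 13 × 291 = 3783 mm.
Add landings: 3783 + 1082 + 943 = 5808 mm.

5808 mm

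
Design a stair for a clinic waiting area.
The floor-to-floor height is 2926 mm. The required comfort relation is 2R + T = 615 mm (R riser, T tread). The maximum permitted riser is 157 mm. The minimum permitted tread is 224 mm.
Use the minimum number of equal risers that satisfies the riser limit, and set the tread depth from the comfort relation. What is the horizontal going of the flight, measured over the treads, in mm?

5526 mm

2926 / 157 = 18.64, so 19 risers are needed.
Each riser is 2926/19 = 154 mm (≤ 157 mm).
T = 615 − 2·154 = 307 mm, which satisfies the 224 mm minimum.
Going = (19 − 1) × 307 = 5526 mm.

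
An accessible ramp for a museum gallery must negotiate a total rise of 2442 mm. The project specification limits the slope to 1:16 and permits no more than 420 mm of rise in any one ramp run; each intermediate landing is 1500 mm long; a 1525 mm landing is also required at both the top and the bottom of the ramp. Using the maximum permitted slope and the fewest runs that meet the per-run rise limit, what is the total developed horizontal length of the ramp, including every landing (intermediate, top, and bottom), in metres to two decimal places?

49.62 m

2442 / 420 = 5.814 → round up to 6 ramp runs. That means 5 intermediate landings.
Ramp run (horizontal) at 1:16: 2442 × 16 = 39072 mm.
5 intermediate landings contribute 5 × 1500 = 7500 mm.
Top and bottom landings: 2 × 1525 = 3050 mm.
Total = 39072 + 7500 + 3050 = 49622 mm.
= 49.62 m.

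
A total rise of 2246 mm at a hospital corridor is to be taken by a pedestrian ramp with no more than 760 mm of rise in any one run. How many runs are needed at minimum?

3 runs

2246 / 760 = 2.955 → round up to 3 ramp runs.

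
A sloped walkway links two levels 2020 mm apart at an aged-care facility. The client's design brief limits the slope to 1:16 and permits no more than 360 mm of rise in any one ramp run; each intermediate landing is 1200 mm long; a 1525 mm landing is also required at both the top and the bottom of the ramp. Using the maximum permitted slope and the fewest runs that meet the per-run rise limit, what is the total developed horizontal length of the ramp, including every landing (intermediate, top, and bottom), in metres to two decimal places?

2020 / 360 = 5.611 → round up to 6 ramp runs. That means 5 intermediate landings.
Ramp run (horizontal) at 1:16: 2020 × 16 = 32320 mm.
Intermediate landings: 5 × 1200 = 6000 mm.
Top and bottom landings: 2 × 1525 = 3050 mm.
Total = 32320 + 6000 + 3050 = 41370 mm.
= 41.37 m.

41.37 m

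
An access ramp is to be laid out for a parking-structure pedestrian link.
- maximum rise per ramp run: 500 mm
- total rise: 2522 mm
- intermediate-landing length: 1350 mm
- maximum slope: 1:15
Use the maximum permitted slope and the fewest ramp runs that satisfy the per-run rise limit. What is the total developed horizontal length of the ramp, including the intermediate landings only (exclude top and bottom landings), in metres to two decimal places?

2522 / 500 = 5.04, so 6 ramp runs are needed. That means 5 intermediate landings.
Horizontal run for 2522 mm of rise at 1:15 is 2522 × 15 = 37830 mm.
Intermediate landings: 5 × 1350 = 6750 mm.
Total developed length = 37830 + 6750 = 44580 mm.
= 44.58 m.

44.58 m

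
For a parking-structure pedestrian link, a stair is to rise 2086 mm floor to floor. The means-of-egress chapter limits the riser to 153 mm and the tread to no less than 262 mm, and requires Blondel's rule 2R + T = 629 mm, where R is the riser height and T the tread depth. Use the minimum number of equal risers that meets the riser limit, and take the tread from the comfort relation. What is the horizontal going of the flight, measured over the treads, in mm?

4303 mm

2086 / 153 = 13.634 → round up to 14 risers.
Each riser is 2086/14 = 149 mm (≤ 153 mm).
From 2R + T = 629: T = 629 − 298 = 331 mm.
Going = (14 − 1) × 331 = 4303 mm.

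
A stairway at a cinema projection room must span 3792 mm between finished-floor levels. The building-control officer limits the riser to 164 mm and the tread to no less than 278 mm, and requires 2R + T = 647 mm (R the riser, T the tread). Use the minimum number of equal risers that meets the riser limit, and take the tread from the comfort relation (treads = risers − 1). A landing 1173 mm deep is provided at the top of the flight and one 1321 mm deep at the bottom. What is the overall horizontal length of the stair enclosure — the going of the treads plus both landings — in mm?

10107 mm

⌈3792/164⌉ = 24 risers.
Riser R = 3792 / 24 = 158 mm, within the 164 mm limit.
T = 647 − 2·158 = 331 mm, which satisfies the 278 mm minimum.
Going = (24 − 1) × 331 = 7613 mm.
Enclosure = 7613 + 1173 + 1321 = 10107 mm.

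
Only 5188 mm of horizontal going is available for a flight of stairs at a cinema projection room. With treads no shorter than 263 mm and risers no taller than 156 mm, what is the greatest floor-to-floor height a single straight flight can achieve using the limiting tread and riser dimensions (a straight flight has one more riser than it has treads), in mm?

5188 / 263 = 19.73, so 19 treads fit.
Risers = treads + 1 = 20.
Maximum height = 20 × 156 = 3120 mm.

3120 mm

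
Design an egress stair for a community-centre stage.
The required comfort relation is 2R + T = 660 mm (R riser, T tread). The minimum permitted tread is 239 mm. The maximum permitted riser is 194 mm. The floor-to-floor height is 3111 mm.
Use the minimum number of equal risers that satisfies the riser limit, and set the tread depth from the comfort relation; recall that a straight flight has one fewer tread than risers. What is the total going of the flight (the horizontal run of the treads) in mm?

3111 / 194 = 16.036 → round up to 17 risers.
Each riser is 3111/17 = 183 mm (≤ 194 mm).
Tread T = 660 − 2 × 183 = 294 mm (≥ 239 mm).
Going = (17 − 1) × 294 = 4704 mm.

4704 mm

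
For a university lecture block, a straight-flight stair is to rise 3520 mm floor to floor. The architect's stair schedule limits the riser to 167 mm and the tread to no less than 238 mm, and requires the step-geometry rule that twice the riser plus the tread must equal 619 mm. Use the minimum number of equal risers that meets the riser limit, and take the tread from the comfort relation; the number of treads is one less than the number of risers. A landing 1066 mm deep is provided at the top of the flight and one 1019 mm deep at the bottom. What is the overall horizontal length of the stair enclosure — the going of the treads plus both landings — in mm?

⌈3520/167⌉ = 22 risers.
Riser R = 3520 / 22 = 160 mm, within the 167 mm limit.
From 2R + T = 619: T = 619 − 320 = 299 mm.
Treads = 22 − 1 = 21; going = 21 × 299 = 6279 mm.
Enclosure = 6279 + 1066 + 1019 = 8364 mm.

8364 mm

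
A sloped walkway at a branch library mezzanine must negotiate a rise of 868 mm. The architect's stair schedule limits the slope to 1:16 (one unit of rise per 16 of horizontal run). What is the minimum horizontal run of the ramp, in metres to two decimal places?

13.89 m

At 1:16 the run is 16 × 868 = 13888 mm.
13888 mm = 13.89 m.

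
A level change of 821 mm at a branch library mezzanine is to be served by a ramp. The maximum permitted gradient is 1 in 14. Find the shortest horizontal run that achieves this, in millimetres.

11494 mm

At 1:14 the run is 14 × 821 = 11494 mm.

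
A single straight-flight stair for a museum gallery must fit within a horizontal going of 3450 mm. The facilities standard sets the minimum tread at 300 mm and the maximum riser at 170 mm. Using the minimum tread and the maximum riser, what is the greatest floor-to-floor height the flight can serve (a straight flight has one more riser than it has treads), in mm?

2040 mm

3450 / 300 = 11.50, so 11 treads fit.
Risers = treads + 1 = 12.
Maximum height = 12 × 170 = 2040 mm.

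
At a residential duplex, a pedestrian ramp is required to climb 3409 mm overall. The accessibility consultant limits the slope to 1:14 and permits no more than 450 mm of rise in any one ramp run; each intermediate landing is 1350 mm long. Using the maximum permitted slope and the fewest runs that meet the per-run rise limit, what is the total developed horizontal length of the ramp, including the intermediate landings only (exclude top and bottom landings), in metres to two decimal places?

57.18 m

⌈3409/450⌉ = 8 ramp runs. That means 7 intermediate landings.
Horizontal run for 3409 mm of rise at 1:14 is 3409 × 14 = 47726 mm.
Intermediate landings: 7 × 1350 = 9450 mm.
Developed length = 47726 + 9450 = 57176 mm.
= 57.18 m.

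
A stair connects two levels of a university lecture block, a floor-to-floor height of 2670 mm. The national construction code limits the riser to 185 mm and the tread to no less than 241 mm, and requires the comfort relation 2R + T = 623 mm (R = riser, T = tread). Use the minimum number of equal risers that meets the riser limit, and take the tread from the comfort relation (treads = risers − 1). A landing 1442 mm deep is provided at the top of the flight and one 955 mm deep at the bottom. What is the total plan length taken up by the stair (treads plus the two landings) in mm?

2670 / 185 = 14.43, so 15 risers are needed.
Riser R = 2670 / 15 = 178 mm, within the 185 mm limit.
Tread T = 623 − 2 × 178 = 267 mm (≥ 241 mm).
Going = (15 − 1) × 267 = 3738 mm.
Enclosure = 3738 + 1442 + 955 = 6135 mm.

6135 mm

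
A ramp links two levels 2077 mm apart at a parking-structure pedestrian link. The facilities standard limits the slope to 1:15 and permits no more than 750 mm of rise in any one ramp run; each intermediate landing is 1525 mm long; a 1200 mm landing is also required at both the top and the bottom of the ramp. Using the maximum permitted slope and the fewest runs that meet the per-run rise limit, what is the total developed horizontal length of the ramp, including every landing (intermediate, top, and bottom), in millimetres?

36605 mm

2077 / 750 = 2.77, so 3 ramp runs are needed. That means 2 intermediate landings.
Ramp run (horizontal) at 1:15: 2077 × 15 = 31155 mm.
2 intermediate landings contribute 2 × 1525 = 3050 mm.
Top and bottom landings: 2 × 1200 = 2400 mm.
Total = 31155 + 3050 + 2400 = 36605 mm.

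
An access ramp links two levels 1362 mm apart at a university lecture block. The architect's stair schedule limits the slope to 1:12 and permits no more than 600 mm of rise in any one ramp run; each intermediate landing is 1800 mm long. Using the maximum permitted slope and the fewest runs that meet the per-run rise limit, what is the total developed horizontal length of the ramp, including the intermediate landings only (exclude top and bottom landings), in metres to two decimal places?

19.94 m

1362 / 600 = 2.270 → round up to 3 ramp runs. That means 2 intermediate landings.
Ramp run (horizontal) at 1:12: 1362 × 12 = 16344 mm.
2 intermediate landings contribute 2 × 1800 = 3600 mm.
Developed length = 16344 + 3600 = 19944 mm.
= 19.94 m.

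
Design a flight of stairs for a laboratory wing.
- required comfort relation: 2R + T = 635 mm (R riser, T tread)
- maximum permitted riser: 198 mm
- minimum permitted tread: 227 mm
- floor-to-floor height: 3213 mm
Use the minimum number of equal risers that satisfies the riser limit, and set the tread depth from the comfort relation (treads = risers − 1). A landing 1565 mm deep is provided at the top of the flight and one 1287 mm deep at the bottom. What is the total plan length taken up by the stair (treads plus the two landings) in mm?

At most 198 each: 3213/198 = 16.23, giving 17 risers.
R = 3213 ÷ 17 = 189 mm.
T = 635 − 2·189 = 257 mm, which satisfies the 227 mm minimum.
Treads = 17 − 1 = 16; going = 16 × 257 = 4112 mm.
Add landings: 4112 + 1565 + 1287 = 6964 mm.

6964 mm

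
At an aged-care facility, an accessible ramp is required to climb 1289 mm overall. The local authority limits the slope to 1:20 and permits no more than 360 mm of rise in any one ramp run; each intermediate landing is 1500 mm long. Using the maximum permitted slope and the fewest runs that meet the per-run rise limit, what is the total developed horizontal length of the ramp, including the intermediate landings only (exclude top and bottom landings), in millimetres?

1289 / 360 = 3.58, so 4 ramp runs are needed. That means 3 intermediate landings.
Horizontal run for 1289 mm of rise at 1:20 is 1289 × 20 = 25780 mm.
Intermediate landings: 3 × 1500 = 4500 mm.
Total developed length = 25780 + 4500 = 30280 mm.

30280 mm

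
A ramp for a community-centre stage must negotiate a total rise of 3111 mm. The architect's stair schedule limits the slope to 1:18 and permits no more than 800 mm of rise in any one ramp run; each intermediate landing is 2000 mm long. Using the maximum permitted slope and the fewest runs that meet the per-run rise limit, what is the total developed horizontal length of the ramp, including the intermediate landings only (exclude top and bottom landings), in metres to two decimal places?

62.00 m

3111 / 800 = 3.889 → round up to 4 ramp runs. That means 3 intermediate landings.
Ramp run (horizontal) at 1:18: 3111 × 18 = 55998 mm.
Intermediate landings: 3 × 2000 = 6000 mm.
Total developed length = 55998 + 6000 = 61998 mm.
= 62.00 m.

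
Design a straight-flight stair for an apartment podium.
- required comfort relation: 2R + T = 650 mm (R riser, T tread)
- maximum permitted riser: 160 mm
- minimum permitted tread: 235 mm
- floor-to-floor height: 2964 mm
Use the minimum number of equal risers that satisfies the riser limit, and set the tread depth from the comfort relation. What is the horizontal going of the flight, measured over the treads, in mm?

6084 mm

⌈2964/160⌉ = 19 risers.
R = 2964 ÷ 19 = 156 mm.
From 2R + T = 650: T = 650 − 312 = 338 mm.
Treads = 19 − 1 = 18; going = 18 × 338 = 6084 mm.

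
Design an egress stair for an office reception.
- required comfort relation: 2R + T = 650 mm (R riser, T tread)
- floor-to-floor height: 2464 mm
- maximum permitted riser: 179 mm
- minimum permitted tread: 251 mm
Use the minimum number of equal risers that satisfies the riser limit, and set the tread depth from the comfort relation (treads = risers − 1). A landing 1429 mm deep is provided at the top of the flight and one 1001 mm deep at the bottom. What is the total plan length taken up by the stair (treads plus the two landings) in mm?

At most 179 each: 2464/179 = 13.77, giving 14 risers.
R = 2464 ÷ 14 = 176 mm.
Tread T = 650 − 2 × 176 = 298 mm (≥ 251 mm).
Going = (14 − 1) × 298 = 3874 mm.
Enclosure = 3874 + 1429 + 1001 = 6304 mm.

6304 mm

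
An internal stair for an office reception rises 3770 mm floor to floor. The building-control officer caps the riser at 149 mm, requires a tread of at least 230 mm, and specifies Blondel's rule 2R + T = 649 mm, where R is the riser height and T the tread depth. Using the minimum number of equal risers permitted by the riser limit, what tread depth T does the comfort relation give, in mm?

359 mm

3770 / 149 = 25.30, so 26 risers are needed.
Riser R = 3770 / 26 = 145 mm, within the 149 mm limit.
Tread T = 649 − 2 × 145 = 359 mm (≥ 230 mm).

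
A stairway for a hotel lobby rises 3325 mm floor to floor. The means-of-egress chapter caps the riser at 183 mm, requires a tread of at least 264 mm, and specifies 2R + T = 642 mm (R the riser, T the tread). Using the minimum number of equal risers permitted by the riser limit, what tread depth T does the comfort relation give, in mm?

292 mm

3325 / 183 = 18.169 → round up to 19 risers.
Each riser is 3325/19 = 175 mm (≤ 183 mm).
T = 642 − 2·175 = 292 mm, which satisfies the 264 mm minimum.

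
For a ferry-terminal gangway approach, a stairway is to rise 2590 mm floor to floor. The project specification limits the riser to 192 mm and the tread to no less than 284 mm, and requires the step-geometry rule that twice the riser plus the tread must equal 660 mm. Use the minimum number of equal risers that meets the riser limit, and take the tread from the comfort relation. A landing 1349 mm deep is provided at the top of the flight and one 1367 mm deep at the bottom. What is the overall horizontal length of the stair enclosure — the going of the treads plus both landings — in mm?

⌈2590/192⌉ = 14 risers.
R = 2590 ÷ 14 = 185 mm.
Tread T = 660 − 2 × 185 = 290 mm (≥ 284 mm).
Treads = 14 − 1 = 13; going = 13 × 290 = 3770 mm.
Enclosure = 3770 + 1349 + 1367 = 6486 mm.

6486 mm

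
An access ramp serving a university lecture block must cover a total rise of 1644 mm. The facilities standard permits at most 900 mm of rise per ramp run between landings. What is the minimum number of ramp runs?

1644 / 900 = 1.827 → round up to 2 ramp runs.

2 runs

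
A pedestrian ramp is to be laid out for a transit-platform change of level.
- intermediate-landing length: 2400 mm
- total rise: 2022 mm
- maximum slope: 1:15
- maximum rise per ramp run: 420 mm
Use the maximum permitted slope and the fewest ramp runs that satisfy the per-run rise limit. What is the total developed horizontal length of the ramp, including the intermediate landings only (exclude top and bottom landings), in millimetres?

2022 / 420 = 4.814 → round up to 5 ramp runs. That means 4 intermediate landings.
Ramp run (horizontal) at 1:15: 2022 × 15 = 30330 mm.
Intermediate landings: 4 × 2400 = 9600 mm.
Developed length = 30330 + 9600 = 39930 mm.

39930 mm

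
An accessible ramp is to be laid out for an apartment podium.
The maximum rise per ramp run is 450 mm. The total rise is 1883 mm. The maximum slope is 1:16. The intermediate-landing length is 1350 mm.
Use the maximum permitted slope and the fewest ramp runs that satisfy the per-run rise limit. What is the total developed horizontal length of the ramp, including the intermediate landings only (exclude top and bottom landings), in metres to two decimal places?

1883 / 450 = 4.18, so 5 ramp runs are needed. That means 4 intermediate landings.
Horizontal run for 1883 mm of rise at 1:16 is 1883 × 16 = 30128 mm.
4 intermediate landings contribute 4 × 1350 = 5400 mm.
Total developed length = 30128 + 5400 = 35528 mm.
= 35.53 m.

35.53 m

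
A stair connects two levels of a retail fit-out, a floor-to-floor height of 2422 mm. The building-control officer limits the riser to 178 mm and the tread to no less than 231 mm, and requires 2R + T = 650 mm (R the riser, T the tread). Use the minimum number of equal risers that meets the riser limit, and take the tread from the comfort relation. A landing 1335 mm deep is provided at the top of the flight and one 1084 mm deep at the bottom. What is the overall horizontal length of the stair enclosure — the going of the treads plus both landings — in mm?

⌈2422/178⌉ = 14 risers.
Each riser is 2422/14 = 173 mm (≤ 178 mm).
From 2R + T = 650: T = 650 − 346 = 304 mm.
Going = (14 − 1) × 304 = 3952 mm.
Enclosure = 3952 + 1335 + 1084 = 6371 mm.

6371 mm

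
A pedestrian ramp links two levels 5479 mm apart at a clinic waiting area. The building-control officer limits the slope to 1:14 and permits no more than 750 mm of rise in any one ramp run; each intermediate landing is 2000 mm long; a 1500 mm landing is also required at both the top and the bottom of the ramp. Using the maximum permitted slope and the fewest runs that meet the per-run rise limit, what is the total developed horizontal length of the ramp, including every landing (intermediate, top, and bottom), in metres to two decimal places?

5479 / 750 = 7.31, so 8 ramp runs are needed. That means 7 intermediate landings.
Horizontal run for 5479 mm of rise at 1:14 is 5479 × 14 = 76706 mm.
Intermediate landings: 7 × 2000 = 14000 mm.
Top and bottom landings: 2 × 1500 = 3000 mm.
Total = 76706 + 14000 + 3000 = 93706 mm.
= 93.71 m.

93.71 m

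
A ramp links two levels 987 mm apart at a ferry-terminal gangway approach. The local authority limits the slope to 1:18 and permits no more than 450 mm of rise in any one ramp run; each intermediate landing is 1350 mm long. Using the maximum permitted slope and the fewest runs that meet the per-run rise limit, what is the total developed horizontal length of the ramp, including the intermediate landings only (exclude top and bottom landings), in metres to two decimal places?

20.47 m

⌈987/450⌉ = 3 ramp runs. That means 2 intermediate landings.
Ramp run (horizontal) at 1:18: 987 × 18 = 17766 mm.
Intermediate landings: 2 × 1350 = 2700 mm.
Total developed length = 17766 + 2700 = 20466 mm.
= 20.47 m.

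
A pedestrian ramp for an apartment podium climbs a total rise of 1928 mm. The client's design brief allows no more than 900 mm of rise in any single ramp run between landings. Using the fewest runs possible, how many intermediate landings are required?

2 intermediate landings

1928 / 900 = 2.14, so 3 ramp runs are needed.
3 runs are separated by 2 intermediate landings.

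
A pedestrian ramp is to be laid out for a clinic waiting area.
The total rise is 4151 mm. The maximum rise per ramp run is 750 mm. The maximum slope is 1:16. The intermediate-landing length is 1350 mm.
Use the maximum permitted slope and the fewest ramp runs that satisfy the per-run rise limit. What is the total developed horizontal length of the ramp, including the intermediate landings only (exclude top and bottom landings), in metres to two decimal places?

⌈4151/750⌉ = 6 ramp runs. That means 5 intermediate landings.
Horizontal run for 4151 mm of rise at 1:16 is 4151 × 16 = 66416 mm.
5 intermediate landings contribute 5 × 1350 = 6750 mm.
Total developed length = 66416 + 6750 = 73166 mm.
= 73.17 m.

73.17 m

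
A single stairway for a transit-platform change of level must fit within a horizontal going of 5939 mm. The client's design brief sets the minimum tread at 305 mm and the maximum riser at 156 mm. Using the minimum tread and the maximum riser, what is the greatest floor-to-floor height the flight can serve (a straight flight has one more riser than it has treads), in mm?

3120 mm

Treads that fit: ⌊5939 / 305⌋ = 19.
Risers = treads + 1 = 20.
Maximum height = 20 × 156 = 3120 mm.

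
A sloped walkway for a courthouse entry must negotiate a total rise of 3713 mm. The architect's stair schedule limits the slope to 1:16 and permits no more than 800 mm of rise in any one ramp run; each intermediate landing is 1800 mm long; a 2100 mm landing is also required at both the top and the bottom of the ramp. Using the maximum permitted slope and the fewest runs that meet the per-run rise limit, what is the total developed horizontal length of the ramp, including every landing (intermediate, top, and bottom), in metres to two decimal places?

3713 / 800 = 4.64, so 5 ramp runs are needed. That means 4 intermediate landings.
Horizontal run for 3713 mm of rise at 1:16 is 3713 × 16 = 59408 mm.
4 intermediate landings contribute 4 × 1800 = 7200 mm.
Top and bottom landings: 2 × 2100 = 4200 mm.
Total = 59408 + 7200 + 4200 = 70808 mm.
= 70.81 m.

70.81 m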